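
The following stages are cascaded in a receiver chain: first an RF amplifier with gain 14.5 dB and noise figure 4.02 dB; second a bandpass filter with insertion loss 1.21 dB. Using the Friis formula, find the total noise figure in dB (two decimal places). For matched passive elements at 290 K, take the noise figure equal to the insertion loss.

4.04 dB

Convert to linear (a loss of L dB is a gain of −L dB): F_i = 10^(NF_i/10), G_i = 10^(G_i,dB/10)
  Stage 1: F_1 = 10^(4.02/10) = 2.523, G_1 = 10^(14.5/10) = 28.18
  Stage 2: F_2 = 10^(1.21/10) = 1.321, G_2 = 10^(−1.21/10) = 0.7568
Friis cascade:
  F = 2.523 + (1.321 − 1)/28.18 = 2.535
NF = 10 log₁₀(2.535) = 4.04 dB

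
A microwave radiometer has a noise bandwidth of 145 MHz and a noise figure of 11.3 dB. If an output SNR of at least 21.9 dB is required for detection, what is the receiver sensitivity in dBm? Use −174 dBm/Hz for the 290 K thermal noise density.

−59.2 dBm

Sensitivity = −174 + 10 log₁₀(B) + NF + SNR_min
= −174 + 81.61 + 11.3 + 21.9
= −59.19 dBm → −59.2 dBm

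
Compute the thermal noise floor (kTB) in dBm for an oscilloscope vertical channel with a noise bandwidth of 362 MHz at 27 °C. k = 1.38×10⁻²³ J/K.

T = 27 °C + 273.15 = 300.15 K
P_n = kTB = 1.38×10⁻²³ × 300.15 × 3.62×10⁸ = 1.50×10⁻¹² W
In dBm: 10 log₁₀(1.50×10⁻¹² / 10⁻³) = −88.2 dBm

−88.2 dBm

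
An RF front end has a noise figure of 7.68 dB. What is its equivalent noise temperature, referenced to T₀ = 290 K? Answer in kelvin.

F = 10^(7.68/10) = 5.86138
T_e = (F − 1)·T₀ = (5.86138 − 1) × 290 = 1410 K

1410 K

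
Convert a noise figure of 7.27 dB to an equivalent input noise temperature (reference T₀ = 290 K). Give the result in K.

F = 10^(7.27/10) = 5.33335
T_e = (F − 1)·T₀ = (5.33335 − 1) × 290 = 1257 K

1257 K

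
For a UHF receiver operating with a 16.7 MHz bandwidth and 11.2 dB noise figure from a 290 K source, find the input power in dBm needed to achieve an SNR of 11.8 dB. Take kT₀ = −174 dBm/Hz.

Sensitivity = −174 + 10 log₁₀(B) + NF + SNR_min
= −174 + 72.23 + 11.2 + 11.8
= −78.77 dBm → −78.8 dBm

−78.8 dBm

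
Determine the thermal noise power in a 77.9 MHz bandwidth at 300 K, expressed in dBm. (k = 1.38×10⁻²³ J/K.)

P_n = kTB = 1.38×10⁻²³ × 300 × 7.79×10⁷ = 3.23×10⁻¹³ W
In dBm: 10 log₁₀(3.23×10⁻¹³ / 10⁻³) = −94.9 dBm

−94.9 dBm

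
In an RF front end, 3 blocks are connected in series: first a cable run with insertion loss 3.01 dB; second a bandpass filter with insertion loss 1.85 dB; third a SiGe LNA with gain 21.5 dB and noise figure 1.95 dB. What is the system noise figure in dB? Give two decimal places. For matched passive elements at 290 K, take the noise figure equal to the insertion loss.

Convert to linear (a loss of L dB is a gain of −L dB): F_i = 10^(NF_i/10), G_i = 10^(G_i,dB/10)
  Stage 1: F_1 = 10^(3.01/10) = 2.000, G_1 = 10^(−3.01/10) = 0.5000
  Stage 2: F_2 = 10^(1.85/10) = 1.531, G_2 = 10^(−1.85/10) = 0.6531
  Stage 3: F_3 = 10^(1.95/10) = 1.567, G_3 = 10^(21.5/10) = 141.3
Friis cascade:
  F = 2.000 + (1.531 − 1)/0.5000 + (1.567 − 1)/0.3266 = 4.797
NF = 10 log₁₀(4.797) = 6.81 dB

6.81 dB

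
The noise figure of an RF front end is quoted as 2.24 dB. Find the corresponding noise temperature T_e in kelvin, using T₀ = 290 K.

196 K

F = 10^(2.24/10) = 1.67494
T_e = (F − 1)·T₀ = (1.67494 − 1) × 290 = 196 K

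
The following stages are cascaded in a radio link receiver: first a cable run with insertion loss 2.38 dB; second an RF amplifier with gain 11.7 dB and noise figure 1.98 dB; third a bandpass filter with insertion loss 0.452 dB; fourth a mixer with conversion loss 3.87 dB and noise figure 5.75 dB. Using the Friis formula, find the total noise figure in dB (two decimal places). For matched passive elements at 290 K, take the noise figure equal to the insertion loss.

Convert to linear (a loss of L dB is a gain of −L dB): F_i = 10^(NF_i/10), G_i = 10^(G_i,dB/10)
  Stage 1: F_1 = 10^(2.38/10) = 1.730, G_1 = 10^(−2.38/10) = 0.5781
  Stage 2: F_2 = 10^(1.98/10) = 1.578, G_2 = 10^(11.7/10) = 14.79
  Stage 3: F_3 = 10^(0.452/10) = 1.110, G_3 = 10^(−0.452/10) = 0.9012
  Stage 4: F_4 = 10^(5.75/10) = 3.758, G_4 = 10^(−3.87/10) = 0.4102
Friis cascade:
  F = 1.730 + (1.578 − 1)/0.5781 + (1.110 − 1)/8.551 + (3.758 − 1)/7.705 = 3.100
NF = 10 log₁₀(3.100) = 4.91 dB

4.91 dB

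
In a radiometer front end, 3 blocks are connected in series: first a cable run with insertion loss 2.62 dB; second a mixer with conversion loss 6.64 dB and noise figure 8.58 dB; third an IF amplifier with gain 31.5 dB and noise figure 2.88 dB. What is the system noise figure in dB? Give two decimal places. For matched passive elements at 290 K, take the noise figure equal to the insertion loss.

13.25 dB

Convert to linear (a loss of L dB is a gain of −L dB): F_i = 10^(NF_i/10), G_i = 10^(G_i,dB/10)
  Stage 1: F_1 = 10^(2.62/10) = 1.828, G_1 = 10^(−2.62/10) = 0.5470
  Stage 2: F_2 = 10^(8.58/10) = 7.211, G_2 = 10^(−6.64/10) = 0.2168
  Stage 3: F_3 = 10^(2.88/10) = 1.941, G_3 = 10^(31.5/10) = 1413
Friis cascade:
  F = 1.828 + (7.211 − 1)/0.5470 + (1.941 − 1)/0.1186 = 21.12
NF = 10 log₁₀(21.12) = 13.25 dB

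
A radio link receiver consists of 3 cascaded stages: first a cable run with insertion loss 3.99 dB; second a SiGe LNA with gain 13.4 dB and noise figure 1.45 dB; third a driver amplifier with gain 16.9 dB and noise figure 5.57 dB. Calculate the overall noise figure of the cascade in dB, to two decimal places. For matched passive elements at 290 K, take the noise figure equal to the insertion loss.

5.80 dB

Convert to linear (a loss of L dB is a gain of −L dB): F_i = 10^(NF_i/10), G_i = 10^(G_i,dB/10)
  Stage 1: F_1 = 10^(3.99/10) = 2.506, G_1 = 10^(−3.99/10) = 0.3990
  Stage 2: F_2 = 10^(1.45/10) = 1.396, G_2 = 10^(13.4/10) = 21.88
  Stage 3: F_3 = 10^(5.57/10) = 3.606, G_3 = 10^(16.9/10) = 48.98
Friis cascade:
  F = 2.506 + (1.396 − 1)/0.3990 + (3.606 − 1)/8.730 = 3.798
NF = 10 log₁₀(3.798) = 5.80 dB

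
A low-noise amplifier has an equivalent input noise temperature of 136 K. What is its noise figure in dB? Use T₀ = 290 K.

F = 1 + T_e/T₀ = 1 + 136/290 = 1.46897
NF = 10 log₁₀(1.46897) = 1.67 dB

1.67 dB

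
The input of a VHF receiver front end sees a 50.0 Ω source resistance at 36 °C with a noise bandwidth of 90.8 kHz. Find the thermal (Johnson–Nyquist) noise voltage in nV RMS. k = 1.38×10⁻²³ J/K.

T = 36 °C + 273.15 = 309.15 K
V_n = √(4kTRB)
4kTRB = 4 × 1.38×10⁻²³ × 309.15 × 5.00×10¹ × 9.08×10⁴ = 7.75×10⁻¹⁴ V²
V_n = √(7.75×10⁻¹⁴) = 2.78×10⁻⁷ V = 278 nV

278 nV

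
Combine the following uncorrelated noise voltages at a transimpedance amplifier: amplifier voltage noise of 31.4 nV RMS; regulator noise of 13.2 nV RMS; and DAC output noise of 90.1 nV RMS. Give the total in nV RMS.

96.3 nV

Uncorrelated sources add in power (mean-square): V_tot = √(ΣV_i²)
V_tot = √[(3.14×10⁻⁸)² + (1.32×10⁻⁸)² + (9.01×10⁻⁸)²] = 9.63×10⁻⁸ V = 96.3 nV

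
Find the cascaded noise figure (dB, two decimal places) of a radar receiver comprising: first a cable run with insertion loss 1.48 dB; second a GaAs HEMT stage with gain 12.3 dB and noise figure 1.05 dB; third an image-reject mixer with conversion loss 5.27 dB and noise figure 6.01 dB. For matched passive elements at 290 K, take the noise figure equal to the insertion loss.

3.09 dB

Convert to linear (a loss of L dB is a gain of −L dB): F_i = 10^(NF_i/10), G_i = 10^(G_i,dB/10)
  Stage 1: F_1 = 10^(1.48/10) = 1.406, G_1 = 10^(−1.48/10) = 0.7112
  Stage 2: F_2 = 10^(1.05/10) = 1.274, G_2 = 10^(12.3/10) = 16.98
  Stage 3: F_3 = 10^(6.01/10) = 3.990, G_3 = 10^(−5.27/10) = 0.2972
Friis cascade:
  F = 1.406 + (1.274 − 1)/0.7112 + (3.990 − 1)/12.08 = 2.038
NF = 10 log₁₀(2.038) = 3.09 dB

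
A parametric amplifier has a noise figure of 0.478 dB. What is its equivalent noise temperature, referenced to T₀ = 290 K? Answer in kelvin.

33.7 K

F = 10^(0.478/10) = 1.11635
T_e = (F − 1)·T₀ = (1.11635 − 1) × 290 = 33.7 K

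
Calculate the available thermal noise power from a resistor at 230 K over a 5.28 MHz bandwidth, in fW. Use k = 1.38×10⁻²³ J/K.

16.8 fW

P_n = kTB = 1.38×10⁻²³ × 230 × 5.28×10⁶ = 1.68×10⁻¹⁴ W = 16.8 fW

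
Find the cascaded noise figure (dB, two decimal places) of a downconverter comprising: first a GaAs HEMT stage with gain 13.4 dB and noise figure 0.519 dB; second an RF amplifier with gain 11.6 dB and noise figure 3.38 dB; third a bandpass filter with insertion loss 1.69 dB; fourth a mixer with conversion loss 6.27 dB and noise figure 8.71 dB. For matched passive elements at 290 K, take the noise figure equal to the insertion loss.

0.84 dB

Convert to linear (a loss of L dB is a gain of −L dB): F_i = 10^(NF_i/10), G_i = 10^(G_i,dB/10)
  Stage 1: F_1 = 10^(0.519/10) = 1.127, G_1 = 10^(13.4/10) = 21.88
  Stage 2: F_2 = 10^(3.38/10) = 2.178, G_2 = 10^(11.6/10) = 14.45
  Stage 3: F_3 = 10^(1.69/10) = 1.476, G_3 = 10^(−1.69/10) = 0.6776
  Stage 4: F_4 = 10^(8.71/10) = 7.430, G_4 = 10^(−6.27/10) = 0.2360
Friis cascade:
  F = 1.127 + (2.178 − 1)/21.88 + (1.476 − 1)/316.2 + (7.430 − 1)/214.3 = 1.212
NF = 10 log₁₀(1.212) = 0.84 dB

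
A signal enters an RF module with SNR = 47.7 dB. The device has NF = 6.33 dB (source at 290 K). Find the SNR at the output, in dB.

By definition F = SNR_in/SNR_out, so in dB: SNR_out = SNR_in − NF
SNR_out = 47.7 − 6.33 = 41.37 dB

41.37 dB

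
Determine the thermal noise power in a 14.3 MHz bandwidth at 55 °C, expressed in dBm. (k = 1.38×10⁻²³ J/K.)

T = 55 °C + 273.15 = 328.15 K
P_n = kTB = 1.38×10⁻²³ × 328.15 × 1.43×10⁷ = 6.48×10⁻¹⁴ W
In dBm: 10 log₁₀(6.48×10⁻¹⁴ / 10⁻³) = −101.9 dBm

−101.9 dBm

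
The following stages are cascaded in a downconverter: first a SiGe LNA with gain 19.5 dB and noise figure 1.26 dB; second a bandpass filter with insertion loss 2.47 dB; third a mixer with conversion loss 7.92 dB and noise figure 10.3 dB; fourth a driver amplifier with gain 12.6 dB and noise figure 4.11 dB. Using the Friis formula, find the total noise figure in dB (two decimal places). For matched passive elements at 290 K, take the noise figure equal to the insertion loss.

2.38 dB

Convert to linear (a loss of L dB is a gain of −L dB): F_i = 10^(NF_i/10), G_i = 10^(G_i,dB/10)
  Stage 1: F_1 = 10^(1.26/10) = 1.337, G_1 = 10^(19.5/10) = 89.13
  Stage 2: F_2 = 10^(2.47/10) = 1.766, G_2 = 10^(−2.47/10) = 0.5662
  Stage 3: F_3 = 10^(10.3/10) = 10.72, G_3 = 10^(−7.92/10) = 0.1614
  Stage 4: F_4 = 10^(4.11/10) = 2.576, G_4 = 10^(12.6/10) = 18.20
Friis cascade:
  F = 1.337 + (1.766 − 1)/89.13 + (10.72 − 1)/50.47 + (2.576 − 1)/8.147 = 1.731
NF = 10 log₁₀(1.731) = 2.38 dB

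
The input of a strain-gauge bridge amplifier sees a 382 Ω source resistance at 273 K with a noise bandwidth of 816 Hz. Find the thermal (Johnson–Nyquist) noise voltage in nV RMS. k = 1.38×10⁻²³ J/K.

68.5 nV

V_n = √(4kTRB)
4kTRB = 4 × 1.38×10⁻²³ × 273 × 3.82×10² × 8.16×10² = 4.70×10⁻¹⁵ V²
V_n = √(4.70×10⁻¹⁵) = 6.85×10⁻⁸ V = 68.5 nV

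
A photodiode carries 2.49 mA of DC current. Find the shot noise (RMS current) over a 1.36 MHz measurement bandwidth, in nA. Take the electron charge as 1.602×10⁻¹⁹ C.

32.9 nA

I_n = √(2qI·B)
2qI·B = 2 × 1.602×10⁻¹⁹ × 2.49×10⁻³ × 1.36×10⁶ = 1.09×10⁻¹⁵ A²
I_n = √(1.09×10⁻¹⁵) = 3.29×10⁻⁸ A = 32.9 nA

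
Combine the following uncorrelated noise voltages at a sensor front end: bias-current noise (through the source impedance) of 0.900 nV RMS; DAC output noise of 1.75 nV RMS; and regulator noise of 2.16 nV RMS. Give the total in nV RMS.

Uncorrelated sources add in power (mean-square): V_tot = √(ΣV_i²)
V_tot = √[(9.00×10⁻¹⁰)² + (1.75×10⁻⁹)² + (2.16×10⁻⁹)²] = 2.92×10⁻⁹ V = 2.92 nV

2.92 nV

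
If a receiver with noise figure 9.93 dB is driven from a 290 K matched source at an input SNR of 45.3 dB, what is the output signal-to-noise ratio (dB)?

35.37 dB

By definition F = SNR_in/SNR_out, so in dB: SNR_out = SNR_in − NF
SNR_out = 45.3 − 9.93 = 35.37 dB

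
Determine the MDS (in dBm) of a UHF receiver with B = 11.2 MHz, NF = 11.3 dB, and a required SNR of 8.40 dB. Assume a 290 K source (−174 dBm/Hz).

Sensitivity = −174 + 10 log₁₀(B) + NF + SNR_min
= −174 + 70.49 + 11.3 + 8.40
= −83.81 dBm → −83.8 dBm

−83.8 dBm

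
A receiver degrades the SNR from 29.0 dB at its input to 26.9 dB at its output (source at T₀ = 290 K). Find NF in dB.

2.1 dB

NF (dB) = SNR_in(dB) − SNR_out(dB) when the source is at T₀
NF = 29.0 − 26.9 = 2.1 dB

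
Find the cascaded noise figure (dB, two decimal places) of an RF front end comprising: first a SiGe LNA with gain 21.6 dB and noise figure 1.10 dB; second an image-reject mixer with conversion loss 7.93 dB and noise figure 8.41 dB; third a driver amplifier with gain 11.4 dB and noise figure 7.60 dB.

Convert to linear (a loss of L dB is a gain of −L dB): F_i = 10^(NF_i/10), G_i = 10^(G_i,dB/10)
  Stage 1: F_1 = 10^(1.10/10) = 1.288, G_1 = 10^(21.6/10) = 144.5
  Stage 2: F_2 = 10^(8.41/10) = 6.934, G_2 = 10^(−7.93/10) = 0.1611
  Stage 3: F_3 = 10^(7.60/10) = 5.754, G_3 = 10^(11.4/10) = 13.80
Friis cascade:
  F = 1.288 + (6.934 − 1)/144.5 + (5.754 − 1)/23.28 = 1.534
NF = 10 log₁₀(1.534) = 1.86 dB

1.86 dB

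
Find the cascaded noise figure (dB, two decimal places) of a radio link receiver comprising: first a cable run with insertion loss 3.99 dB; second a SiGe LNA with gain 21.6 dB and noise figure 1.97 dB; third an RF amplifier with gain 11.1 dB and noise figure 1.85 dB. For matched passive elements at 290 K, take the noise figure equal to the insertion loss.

5.97 dB

Convert to linear (a loss of L dB is a gain of −L dB): F_i = 10^(NF_i/10), G_i = 10^(G_i,dB/10)
  Stage 1: F_1 = 10^(3.99/10) = 2.506, G_1 = 10^(−3.99/10) = 0.3990
  Stage 2: F_2 = 10^(1.97/10) = 1.574, G_2 = 10^(21.6/10) = 144.5
  Stage 3: F_3 = 10^(1.85/10) = 1.531, G_3 = 10^(11.1/10) = 12.88
Friis cascade:
  F = 2.506 + (1.574 − 1)/0.3990 + (1.531 − 1)/57.68 = 3.954
NF = 10 log₁₀(3.954) = 5.97 dB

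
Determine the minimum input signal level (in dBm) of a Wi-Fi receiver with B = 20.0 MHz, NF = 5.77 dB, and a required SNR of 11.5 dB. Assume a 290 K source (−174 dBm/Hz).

Sensitivity = −174 + 10 log₁₀(B) + NF + SNR_min
= −174 + 73.01 + 5.77 + 11.5
= −83.72 dBm → −83.7 dBm

−83.7 dBm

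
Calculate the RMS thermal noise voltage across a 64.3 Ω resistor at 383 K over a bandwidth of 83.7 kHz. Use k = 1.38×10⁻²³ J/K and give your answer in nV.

337 nV

V_n = √(4kTRB)
4kTRB = 4 × 1.38×10⁻²³ × 383 × 6.43×10¹ × 8.37×10⁴ = 1.14×10⁻¹³ V²
V_n = √(1.14×10⁻¹³) = 3.37×10⁻⁷ V = 337 nV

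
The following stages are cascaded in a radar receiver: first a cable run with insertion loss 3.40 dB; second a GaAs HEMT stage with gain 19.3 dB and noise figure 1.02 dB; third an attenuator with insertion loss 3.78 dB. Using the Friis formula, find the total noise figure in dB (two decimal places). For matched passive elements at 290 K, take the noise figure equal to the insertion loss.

Convert to linear (a loss of L dB is a gain of −L dB): F_i = 10^(NF_i/10), G_i = 10^(G_i,dB/10)
  Stage 1: F_1 = 10^(3.40/10) = 2.188, G_1 = 10^(−3.40/10) = 0.4571
  Stage 2: F_2 = 10^(1.02/10) = 1.265, G_2 = 10^(19.3/10) = 85.11
  Stage 3: F_3 = 10^(3.78/10) = 2.388, G_3 = 10^(−3.78/10) = 0.4188
Friis cascade:
  F = 2.188 + (1.265 − 1)/0.4571 + (2.388 − 1)/38.90 = 2.803
NF = 10 log₁₀(2.803) = 4.48 dB

4.48 dB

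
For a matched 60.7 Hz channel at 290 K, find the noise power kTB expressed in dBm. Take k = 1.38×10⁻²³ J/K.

P_n = kTB = 1.38×10⁻²³ × 290 × 6.07×10¹ = 2.43×10⁻¹⁹ W
In dBm: 10 log₁₀(2.43×10⁻¹⁹ / 10⁻³) = −156.1 dBm

−156.1 dBm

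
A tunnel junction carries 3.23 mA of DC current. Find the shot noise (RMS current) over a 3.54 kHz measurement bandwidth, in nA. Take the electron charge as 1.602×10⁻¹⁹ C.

1.91 nA

I_n = √(2qI·B)
2qI·B = 2 × 1.602×10⁻¹⁹ × 3.23×10⁻³ × 3.54×10³ = 3.66×10⁻¹⁸ A²
I_n = √(3.66×10⁻¹⁸) = 1.91×10⁻⁹ A = 1.91 nA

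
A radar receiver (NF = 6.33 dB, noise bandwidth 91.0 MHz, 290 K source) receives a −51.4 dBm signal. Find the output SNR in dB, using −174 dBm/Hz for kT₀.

Noise floor: N = −174 + 10 log₁₀(B) + NF
10 log₁₀(9.10×10⁷) = 79.59 dB
N = −174 + 79.59 + 6.33 = −88.08 dBm
SNR = P_sig − N = −51.4 − (−88.08) = 36.68 dB → 36.7 dB

36.7 dB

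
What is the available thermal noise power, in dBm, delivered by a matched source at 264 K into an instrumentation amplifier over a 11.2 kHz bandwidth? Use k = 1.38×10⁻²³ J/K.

−133.9 dBm

P_n = kTB = 1.38×10⁻²³ × 264 × 1.12×10⁴ = 4.08×10⁻¹⁷ W
In dBm: 10 log₁₀(4.08×10⁻¹⁷ / 10⁻³) = −133.9 dBm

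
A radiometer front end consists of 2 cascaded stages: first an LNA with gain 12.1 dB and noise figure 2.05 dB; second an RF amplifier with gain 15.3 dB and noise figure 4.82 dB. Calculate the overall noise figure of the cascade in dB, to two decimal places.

Convert to linear (a loss of L dB is a gain of −L dB): F_i = 10^(NF_i/10), G_i = 10^(G_i,dB/10)
  Stage 1: F_1 = 10^(2.05/10) = 1.603, G_1 = 10^(12.1/10) = 16.22
  Stage 2: F_2 = 10^(4.82/10) = 3.034, G_2 = 10^(15.3/10) = 33.88
Friis cascade:
  F = 1.603 + (3.034 − 1)/16.22 = 1.729
NF = 10 log₁₀(1.729) = 2.38 dB

2.38 dB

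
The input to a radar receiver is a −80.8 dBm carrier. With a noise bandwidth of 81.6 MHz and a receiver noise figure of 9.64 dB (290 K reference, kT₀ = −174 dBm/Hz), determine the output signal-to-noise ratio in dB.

Noise floor: N = −174 + 10 log₁₀(B) + NF
10 log₁₀(8.16×10⁷) = 79.12 dB
N = −174 + 79.12 + 9.64 = −85.24 dBm
SNR = P_sig − N = −80.8 − (−85.24) = 4.44 dB → 4.4 dB

4.4 dB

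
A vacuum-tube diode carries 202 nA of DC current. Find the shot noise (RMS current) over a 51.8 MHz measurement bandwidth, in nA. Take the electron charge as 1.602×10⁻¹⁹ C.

I_n = √(2qI·B)
2qI·B = 2 × 1.602×10⁻¹⁹ × 2.02×10⁻⁷ × 5.18×10⁷ = 3.35×10⁻¹⁸ A²
I_n = √(3.35×10⁻¹⁸) = 1.83×10⁻⁹ A = 1.83 nA

1.83 nA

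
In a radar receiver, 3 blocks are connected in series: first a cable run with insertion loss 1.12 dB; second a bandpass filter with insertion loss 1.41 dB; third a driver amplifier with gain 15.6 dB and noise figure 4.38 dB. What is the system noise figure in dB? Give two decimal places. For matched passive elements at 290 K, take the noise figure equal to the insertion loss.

Convert to linear (a loss of L dB is a gain of −L dB): F_i = 10^(NF_i/10), G_i = 10^(G_i,dB/10)
  Stage 1: F_1 = 10^(1.12/10) = 1.294, G_1 = 10^(−1.12/10) = 0.7727
  Stage 2: F_2 = 10^(1.41/10) = 1.384, G_2 = 10^(−1.41/10) = 0.7228
  Stage 3: F_3 = 10^(4.38/10) = 2.742, G_3 = 10^(15.6/10) = 36.31
Friis cascade:
  F = 1.294 + (1.384 − 1)/0.7727 + (2.742 − 1)/0.5585 = 4.909
NF = 10 log₁₀(4.909) = 6.91 dB

6.91 dB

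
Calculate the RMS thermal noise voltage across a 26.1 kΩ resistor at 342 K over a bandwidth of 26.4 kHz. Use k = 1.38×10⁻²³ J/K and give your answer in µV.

V_n = √(4kTRB)
4kTRB = 4 × 1.38×10⁻²³ × 342 × 2.61×10⁴ × 2.64×10⁴ = 1.30×10⁻¹¹ V²
V_n = √(1.30×10⁻¹¹) = 3.61×10⁻⁶ V = 3.61 µV

3.61 µV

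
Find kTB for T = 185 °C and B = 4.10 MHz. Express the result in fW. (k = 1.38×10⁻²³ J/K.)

25.9 fW

T = 185 °C + 273.15 = 458.15 K
P_n = kTB = 1.38×10⁻²³ × 458.15 × 4.10×10⁶ = 2.59×10⁻¹⁴ W = 25.9 fW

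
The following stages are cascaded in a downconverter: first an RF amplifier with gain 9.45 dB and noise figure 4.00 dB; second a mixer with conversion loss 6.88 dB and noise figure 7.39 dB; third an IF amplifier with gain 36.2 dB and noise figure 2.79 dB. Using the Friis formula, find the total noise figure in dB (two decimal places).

5.46 dB

Convert to linear (a loss of L dB is a gain of −L dB): F_i = 10^(NF_i/10), G_i = 10^(G_i,dB/10)
  Stage 1: F_1 = 10^(4.00/10) = 2.512, G_1 = 10^(9.45/10) = 8.810
  Stage 2: F_2 = 10^(7.39/10) = 5.483, G_2 = 10^(−6.88/10) = 0.2051
  Stage 3: F_3 = 10^(2.79/10) = 1.901, G_3 = 10^(36.2/10) = 4169
Friis cascade:
  F = 2.512 + (5.483 − 1)/8.810 + (1.901 − 1)/1.807 = 3.519
NF = 10 log₁₀(3.519) = 5.46 dB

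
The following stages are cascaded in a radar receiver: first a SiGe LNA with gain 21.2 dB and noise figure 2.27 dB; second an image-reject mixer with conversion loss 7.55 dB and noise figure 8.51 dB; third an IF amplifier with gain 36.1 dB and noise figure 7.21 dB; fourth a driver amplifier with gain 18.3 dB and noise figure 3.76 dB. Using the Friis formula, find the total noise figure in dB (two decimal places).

Convert to linear (a loss of L dB is a gain of −L dB): F_i = 10^(NF_i/10), G_i = 10^(G_i,dB/10)
  Stage 1: F_1 = 10^(2.27/10) = 1.687, G_1 = 10^(21.2/10) = 131.8
  Stage 2: F_2 = 10^(8.51/10) = 7.096, G_2 = 10^(−7.55/10) = 0.1758
  Stage 3: F_3 = 10^(7.21/10) = 5.260, G_3 = 10^(36.1/10) = 4074
  Stage 4: F_4 = 10^(3.76/10) = 2.377, G_4 = 10^(18.3/10) = 67.61
Friis cascade:
  F = 1.687 + (7.096 − 1)/131.8 + (5.260 − 1)/23.17 + (2.377 − 1)/9.441×10⁴ = 1.917
NF = 10 log₁₀(1.917) = 2.83 dB

2.83 dB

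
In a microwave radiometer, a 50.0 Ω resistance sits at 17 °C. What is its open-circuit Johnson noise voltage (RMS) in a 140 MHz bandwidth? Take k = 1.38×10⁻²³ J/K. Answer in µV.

10.6 µV

T = 17 °C + 273.15 = 290.15 K
V_n = √(4kTRB)
4kTRB = 4 × 1.38×10⁻²³ × 290.15 × 5.00×10¹ × 1.40×10⁸ = 1.12×10⁻¹⁰ V²
V_n = √(1.12×10⁻¹⁰) = 1.06×10⁻⁵ V = 10.6 µV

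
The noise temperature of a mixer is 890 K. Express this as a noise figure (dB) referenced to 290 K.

F = 1 + T_e/T₀ = 1 + 890/290 = 4.06897
NF = 10 log₁₀(4.06897) = 6.09 dB

6.09 dB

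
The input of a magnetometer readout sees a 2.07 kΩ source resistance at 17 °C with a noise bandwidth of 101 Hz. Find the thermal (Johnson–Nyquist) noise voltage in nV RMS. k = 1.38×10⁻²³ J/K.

57.9 nV

T = 17 °C + 273.15 = 290.15 K
V_n = √(4kTRB)
4kTRB = 4 × 1.38×10⁻²³ × 290.15 × 2.07×10³ × 1.01×10² = 3.35×10⁻¹⁵ V²
V_n = √(3.35×10⁻¹⁵) = 5.79×10⁻⁸ V = 57.9 nV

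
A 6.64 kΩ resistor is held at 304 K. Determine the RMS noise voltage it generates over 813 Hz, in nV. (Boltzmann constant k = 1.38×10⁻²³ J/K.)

V_n = √(4kTRB)
4kTRB = 4 × 1.38×10⁻²³ × 304 × 6.64×10³ × 8.13×10² = 9.06×10⁻¹⁴ V²
V_n = √(9.06×10⁻¹⁴) = 3.01×10⁻⁷ V = 301 nV

301 nV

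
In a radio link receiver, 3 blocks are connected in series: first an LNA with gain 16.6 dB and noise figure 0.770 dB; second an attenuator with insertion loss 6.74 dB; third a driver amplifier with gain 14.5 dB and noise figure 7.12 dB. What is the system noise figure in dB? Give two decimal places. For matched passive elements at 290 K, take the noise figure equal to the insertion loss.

Convert to linear (a loss of L dB is a gain of −L dB): F_i = 10^(NF_i/10), G_i = 10^(G_i,dB/10)
  Stage 1: F_1 = 10^(0.770/10) = 1.194, G_1 = 10^(16.6/10) = 45.71
  Stage 2: F_2 = 10^(6.74/10) = 4.721, G_2 = 10^(−6.74/10) = 0.2118
  Stage 3: F_3 = 10^(7.12/10) = 5.152, G_3 = 10^(14.5/10) = 28.18
Friis cascade:
  F = 1.194 + (4.721 − 1)/45.71 + (5.152 − 1)/9.683 = 1.704
NF = 10 log₁₀(1.704) = 2.32 dB

2.32 dB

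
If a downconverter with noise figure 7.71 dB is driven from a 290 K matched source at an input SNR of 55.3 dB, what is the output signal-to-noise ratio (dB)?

47.59 dB

By definition F = SNR_in/SNR_out, so in dB: SNR_out = SNR_in − NF
SNR_out = 55.3 − 7.71 = 47.59 dB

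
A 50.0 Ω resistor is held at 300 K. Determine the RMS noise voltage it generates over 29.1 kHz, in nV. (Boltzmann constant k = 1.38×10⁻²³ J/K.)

155 nV

V_n = √(4kTRB)
4kTRB = 4 × 1.38×10⁻²³ × 300 × 5.00×10¹ × 2.91×10⁴ = 2.41×10⁻¹⁴ V²
V_n = √(2.41×10⁻¹⁴) = 1.55×10⁻⁷ V = 155 nV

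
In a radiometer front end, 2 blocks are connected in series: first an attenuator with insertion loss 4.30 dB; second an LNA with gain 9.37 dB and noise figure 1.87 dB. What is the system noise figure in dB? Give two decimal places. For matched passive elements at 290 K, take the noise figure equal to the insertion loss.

Convert to linear (a loss of L dB is a gain of −L dB): F_i = 10^(NF_i/10), G_i = 10^(G_i,dB/10)
  Stage 1: F_1 = 10^(4.30/10) = 2.692, G_1 = 10^(−4.30/10) = 0.3715
  Stage 2: F_2 = 10^(1.87/10) = 1.538, G_2 = 10^(9.37/10) = 8.650
Friis cascade:
  F = 2.692 + (1.538 − 1)/0.3715 = 4.140
NF = 10 log₁₀(4.140) = 6.17 dB

6.17 dB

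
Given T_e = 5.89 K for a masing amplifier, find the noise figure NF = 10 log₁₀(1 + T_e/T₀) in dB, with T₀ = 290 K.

F = 1 + T_e/T₀ = 1 + 5.89/290 = 1.02031
NF = 10 log₁₀(1.02031) = 0.087 dB

0.087 dB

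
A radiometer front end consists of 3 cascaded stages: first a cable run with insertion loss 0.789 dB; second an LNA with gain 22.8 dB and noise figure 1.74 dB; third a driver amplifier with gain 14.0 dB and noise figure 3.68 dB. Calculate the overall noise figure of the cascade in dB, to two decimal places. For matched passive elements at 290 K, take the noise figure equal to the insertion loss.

2.55 dB

Convert to linear (a loss of L dB is a gain of −L dB): F_i = 10^(NF_i/10), G_i = 10^(G_i,dB/10)
  Stage 1: F_1 = 10^(0.789/10) = 1.199, G_1 = 10^(−0.789/10) = 0.8339
  Stage 2: F_2 = 10^(1.74/10) = 1.493, G_2 = 10^(22.8/10) = 190.5
  Stage 3: F_3 = 10^(3.68/10) = 2.333, G_3 = 10^(14.0/10) = 25.12
Friis cascade:
  F = 1.199 + (1.493 − 1)/0.8339 + (2.333 − 1)/158.9 = 1.799
NF = 10 log₁₀(1.799) = 2.55 dB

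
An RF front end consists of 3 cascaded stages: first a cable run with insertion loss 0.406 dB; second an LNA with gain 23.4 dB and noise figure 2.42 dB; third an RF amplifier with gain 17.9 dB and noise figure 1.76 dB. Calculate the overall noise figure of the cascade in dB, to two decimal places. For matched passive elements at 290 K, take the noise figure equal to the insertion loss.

2.83 dB

Convert to linear (a loss of L dB is a gain of −L dB): F_i = 10^(NF_i/10), G_i = 10^(G_i,dB/10)
  Stage 1: F_1 = 10^(0.406/10) = 1.098, G_1 = 10^(−0.406/10) = 0.9108
  Stage 2: F_2 = 10^(2.42/10) = 1.746, G_2 = 10^(23.4/10) = 218.8
  Stage 3: F_3 = 10^(1.76/10) = 1.500, G_3 = 10^(17.9/10) = 61.66
Friis cascade:
  F = 1.098 + (1.746 − 1)/0.9108 + (1.500 − 1)/199.3 = 1.919
NF = 10 log₁₀(1.919) = 2.83 dB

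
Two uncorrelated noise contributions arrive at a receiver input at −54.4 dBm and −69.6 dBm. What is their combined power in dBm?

Convert to linear, add, convert back:
P₁ = 3.63×10⁻⁹ W, P₂ = 1.10×10⁻¹⁰ W
P_tot = 3.74×10⁻⁹ W → 10 log₁₀(P_tot / 10⁻³) = −54.3 dBm

−54.3 dBm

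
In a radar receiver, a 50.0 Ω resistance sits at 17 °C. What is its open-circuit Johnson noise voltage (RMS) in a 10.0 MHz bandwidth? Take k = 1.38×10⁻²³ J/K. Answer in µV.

2.83 µV

T = 17 °C + 273.15 = 290.15 K
V_n = √(4kTRB)
4kTRB = 4 × 1.38×10⁻²³ × 290.15 × 5.00×10¹ × 1.00×10⁷ = 8.01×10⁻¹² V²
V_n = √(8.01×10⁻¹²) = 2.83×10⁻⁶ V = 2.83 µV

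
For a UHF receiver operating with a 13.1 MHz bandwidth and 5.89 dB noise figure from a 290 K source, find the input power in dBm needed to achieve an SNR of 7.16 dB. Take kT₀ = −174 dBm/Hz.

Sensitivity = −174 + 10 log₁₀(B) + NF + SNR_min
= −174 + 71.17 + 5.89 + 7.16
= −89.78 dBm → −89.8 dBm

−89.8 dBm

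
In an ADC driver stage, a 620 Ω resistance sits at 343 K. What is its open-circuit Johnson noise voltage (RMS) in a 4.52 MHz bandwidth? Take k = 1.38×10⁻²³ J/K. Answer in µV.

V_n = √(4kTRB)
4kTRB = 4 × 1.38×10⁻²³ × 343 × 6.20×10² × 4.52×10⁶ = 5.31×10⁻¹¹ V²
V_n = √(5.31×10⁻¹¹) = 7.28×10⁻⁶ V = 7.28 µV

7.28 µV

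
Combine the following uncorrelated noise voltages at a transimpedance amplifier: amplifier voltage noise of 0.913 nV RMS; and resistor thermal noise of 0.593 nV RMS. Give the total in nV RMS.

Uncorrelated sources add in power (mean-square): V_tot = √(ΣV_i²)
V_tot = √[(9.13×10⁻¹⁰)² + (5.93×10⁻¹⁰)²] = 1.09×10⁻⁹ V = 1.09 nV

1.09 nV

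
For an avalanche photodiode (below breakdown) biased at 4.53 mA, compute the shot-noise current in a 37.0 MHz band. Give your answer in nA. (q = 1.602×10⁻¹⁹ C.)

232 nA

I_n = √(2qI·B)
2qI·B = 2 × 1.602×10⁻¹⁹ × 4.53×10⁻³ × 3.70×10⁷ = 5.37×10⁻¹⁴ A²
I_n = √(5.37×10⁻¹⁴) = 2.32×10⁻⁷ A = 232 nA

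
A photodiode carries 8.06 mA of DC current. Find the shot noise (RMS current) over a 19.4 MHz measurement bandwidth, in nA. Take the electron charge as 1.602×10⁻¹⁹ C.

I_n = √(2qI·B)
2qI·B = 2 × 1.602×10⁻¹⁹ × 8.06×10⁻³ × 1.94×10⁷ = 5.01×10⁻¹⁴ A²
I_n = √(5.01×10⁻¹⁴) = 2.24×10⁻⁷ A = 224 nA

224 nA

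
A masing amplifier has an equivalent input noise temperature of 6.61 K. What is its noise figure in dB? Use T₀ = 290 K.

0.098 dB

F = 1 + T_e/T₀ = 1 + 6.61/290 = 1.02279
NF = 10 log₁₀(1.02279) = 0.098 dB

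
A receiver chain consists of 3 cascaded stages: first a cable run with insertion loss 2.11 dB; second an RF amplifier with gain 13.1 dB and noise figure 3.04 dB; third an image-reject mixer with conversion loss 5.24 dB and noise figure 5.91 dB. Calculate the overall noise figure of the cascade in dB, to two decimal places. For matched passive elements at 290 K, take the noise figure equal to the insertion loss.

Convert to linear (a loss of L dB is a gain of −L dB): F_i = 10^(NF_i/10), G_i = 10^(G_i,dB/10)
  Stage 1: F_1 = 10^(2.11/10) = 1.626, G_1 = 10^(−2.11/10) = 0.6152
  Stage 2: F_2 = 10^(3.04/10) = 2.014, G_2 = 10^(13.1/10) = 20.42
  Stage 3: F_3 = 10^(5.91/10) = 3.899, G_3 = 10^(−5.24/10) = 0.2992
Friis cascade:
  F = 1.626 + (2.014 − 1)/0.6152 + (3.899 − 1)/12.56 = 3.504
NF = 10 log₁₀(3.504) = 5.45 dB

5.45 dB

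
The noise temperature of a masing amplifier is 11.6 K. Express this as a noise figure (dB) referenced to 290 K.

F = 1 + T_e/T₀ = 1 + 11.6/290 = 1.04
NF = 10 log₁₀(1.04) = 0.170 dB

0.170 dB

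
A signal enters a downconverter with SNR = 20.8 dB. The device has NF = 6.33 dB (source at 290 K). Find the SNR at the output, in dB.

By definition F = SNR_in/SNR_out, so in dB: SNR_out = SNR_in − NF
SNR_out = 20.8 − 6.33 = 14.47 dB

14.47 dB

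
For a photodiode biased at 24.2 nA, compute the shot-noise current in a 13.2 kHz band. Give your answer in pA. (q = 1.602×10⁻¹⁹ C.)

10.1 pA

I_n = √(2qI·B)
2qI·B = 2 × 1.602×10⁻¹⁹ × 2.42×10⁻⁸ × 1.32×10⁴ = 1.02×10⁻²² A²
I_n = √(1.02×10⁻²²) = 1.01×10⁻¹¹ A = 10.1 pA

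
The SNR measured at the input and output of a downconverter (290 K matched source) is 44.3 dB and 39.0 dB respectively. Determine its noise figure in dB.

NF (dB) = SNR_in(dB) − SNR_out(dB) when the source is at T₀
NF = 44.3 − 39.0 = 5.3 dB

5.3 dB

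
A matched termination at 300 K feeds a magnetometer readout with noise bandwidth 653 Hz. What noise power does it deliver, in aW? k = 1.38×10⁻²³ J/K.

2.70 aW

P_n = kTB = 1.38×10⁻²³ × 300 × 6.53×10² = 2.70×10⁻¹⁸ W = 2.70 aW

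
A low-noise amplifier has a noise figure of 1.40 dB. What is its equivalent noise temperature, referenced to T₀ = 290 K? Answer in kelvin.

F = 10^(1.40/10) = 1.38038
T_e = (F − 1)·T₀ = (1.38038 − 1) × 290 = 110 K

110 K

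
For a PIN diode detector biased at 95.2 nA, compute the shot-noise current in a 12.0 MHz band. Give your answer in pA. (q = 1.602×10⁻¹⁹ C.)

I_n = √(2qI·B)
2qI·B = 2 × 1.602×10⁻¹⁹ × 9.52×10⁻⁸ × 1.20×10⁷ = 3.66×10⁻¹⁹ A²
I_n = √(3.66×10⁻¹⁹) = 6.05×10⁻¹⁰ A = 605 pA

605 pA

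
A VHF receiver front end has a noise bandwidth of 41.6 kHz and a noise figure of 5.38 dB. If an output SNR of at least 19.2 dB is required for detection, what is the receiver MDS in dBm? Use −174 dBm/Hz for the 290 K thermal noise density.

Sensitivity = −174 + 10 log₁₀(B) + NF + SNR_min
= −174 + 46.19 + 5.38 + 19.2
= −103.23 dBm → −103.2 dBm

−103.2 dBm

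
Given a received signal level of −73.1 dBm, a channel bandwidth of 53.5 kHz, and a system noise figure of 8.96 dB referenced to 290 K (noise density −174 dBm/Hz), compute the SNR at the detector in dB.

Noise floor: N = −174 + 10 log₁₀(B) + NF
10 log₁₀(5.35×10⁴) = 47.28 dB
N = −174 + 47.28 + 8.96 = −117.76 dBm
SNR = P_sig − N = −73.1 − (−117.76) = 44.66 dB → 44.7 dB

44.7 dB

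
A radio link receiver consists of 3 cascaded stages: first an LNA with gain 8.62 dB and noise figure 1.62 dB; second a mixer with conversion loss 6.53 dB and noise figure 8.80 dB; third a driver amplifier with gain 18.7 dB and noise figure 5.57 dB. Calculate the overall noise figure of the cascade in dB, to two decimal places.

5.99 dB

Convert to linear (a loss of L dB is a gain of −L dB): F_i = 10^(NF_i/10), G_i = 10^(G_i,dB/10)
  Stage 1: F_1 = 10^(1.62/10) = 1.452, G_1 = 10^(8.62/10) = 7.278
  Stage 2: F_2 = 10^(8.80/10) = 7.586, G_2 = 10^(−6.53/10) = 0.2223
  Stage 3: F_3 = 10^(5.57/10) = 3.606, G_3 = 10^(18.7/10) = 74.13
Friis cascade:
  F = 1.452 + (7.586 − 1)/7.278 + (3.606 − 1)/1.618 = 3.967
NF = 10 log₁₀(3.967) = 5.99 dB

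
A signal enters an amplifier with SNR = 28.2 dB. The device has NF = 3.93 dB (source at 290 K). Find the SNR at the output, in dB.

24.27 dB

By definition F = SNR_in/SNR_out, so in dB: SNR_out = SNR_in − NF
SNR_out = 28.2 − 3.93 = 24.27 dB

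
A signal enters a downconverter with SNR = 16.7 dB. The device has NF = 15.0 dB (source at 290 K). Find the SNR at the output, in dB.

By definition F = SNR_in/SNR_out, so in dB: SNR_out = SNR_in − NF
SNR_out = 16.7 − 15.0 = 1.7 dB

1.7 dB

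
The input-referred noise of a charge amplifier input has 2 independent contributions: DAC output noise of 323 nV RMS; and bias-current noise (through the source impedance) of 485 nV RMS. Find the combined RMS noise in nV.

583 nV

Uncorrelated sources add in power (mean-square): V_tot = √(ΣV_i²)
V_tot = √[(3.23×10⁻⁷)² + (4.85×10⁻⁷)²] = 5.83×10⁻⁷ V = 583 nV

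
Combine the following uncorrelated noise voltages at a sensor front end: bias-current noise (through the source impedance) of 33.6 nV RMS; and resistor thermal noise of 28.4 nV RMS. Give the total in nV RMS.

Uncorrelated sources add in power (mean-square): V_tot = √(ΣV_i²)
V_tot = √[(3.36×10⁻⁸)² + (2.84×10⁻⁸)²] = 4.40×10⁻⁸ V = 44.0 nV

44.0 nV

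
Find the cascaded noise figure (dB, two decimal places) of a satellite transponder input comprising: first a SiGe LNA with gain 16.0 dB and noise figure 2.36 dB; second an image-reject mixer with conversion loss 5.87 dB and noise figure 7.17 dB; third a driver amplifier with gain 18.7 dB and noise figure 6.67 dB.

Convert to linear (a loss of L dB is a gain of −L dB): F_i = 10^(NF_i/10), G_i = 10^(G_i,dB/10)
  Stage 1: F_1 = 10^(2.36/10) = 1.722, G_1 = 10^(16.0/10) = 39.81
  Stage 2: F_2 = 10^(7.17/10) = 5.212, G_2 = 10^(−5.87/10) = 0.2588
  Stage 3: F_3 = 10^(6.67/10) = 4.645, G_3 = 10^(18.7/10) = 74.13
Friis cascade:
  F = 1.722 + (5.212 − 1)/39.81 + (4.645 − 1)/10.30 = 2.181
NF = 10 log₁₀(2.181) = 3.39 dB

3.39 dB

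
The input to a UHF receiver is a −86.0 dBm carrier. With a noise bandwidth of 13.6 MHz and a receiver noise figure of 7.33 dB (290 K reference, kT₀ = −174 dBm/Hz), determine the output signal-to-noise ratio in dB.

Noise floor: N = −174 + 10 log₁₀(B) + NF
10 log₁₀(1.36×10⁷) = 71.34 dB
N = −174 + 71.34 + 7.33 = −95.33 dBm
SNR = P_sig − N = −86.0 − (−95.33) = 9.33 dB → 9.3 dB

9.3 dB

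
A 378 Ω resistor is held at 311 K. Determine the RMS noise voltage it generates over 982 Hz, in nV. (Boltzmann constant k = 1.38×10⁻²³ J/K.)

V_n = √(4kTRB)
4kTRB = 4 × 1.38×10⁻²³ × 311 × 3.78×10² × 9.82×10² = 6.37×10⁻¹⁵ V²
V_n = √(6.37×10⁻¹⁵) = 7.98×10⁻⁸ V = 79.8 nV

79.8 nV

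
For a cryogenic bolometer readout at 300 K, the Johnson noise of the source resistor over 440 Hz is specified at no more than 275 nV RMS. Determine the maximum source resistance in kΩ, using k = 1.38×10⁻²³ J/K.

10.4 kΩ

Johnson–Nyquist: V_n = √(4kTRB) ⇒ R = V_n² / (4kTB)
4kTB = 4 × 1.38×10⁻²³ × 300 × 4.40×10² = 7.29×10⁻¹⁸
R = (2.75×10⁻⁷)² / 7.29×10⁻¹⁸ = 1.04×10⁴ Ω = 10.4 kΩ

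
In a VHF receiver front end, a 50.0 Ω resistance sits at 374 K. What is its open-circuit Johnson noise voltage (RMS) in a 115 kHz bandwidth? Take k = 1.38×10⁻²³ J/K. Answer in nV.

345 nV

V_n = √(4kTRB)
4kTRB = 4 × 1.38×10⁻²³ × 374 × 5.00×10¹ × 1.15×10⁵ = 1.19×10⁻¹³ V²
V_n = √(1.19×10⁻¹³) = 3.45×10⁻⁷ V = 345 nV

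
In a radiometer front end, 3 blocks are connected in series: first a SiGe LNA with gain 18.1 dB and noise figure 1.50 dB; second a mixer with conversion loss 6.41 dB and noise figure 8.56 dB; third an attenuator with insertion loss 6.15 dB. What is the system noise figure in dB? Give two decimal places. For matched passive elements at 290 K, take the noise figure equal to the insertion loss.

2.35 dB

Convert to linear (a loss of L dB is a gain of −L dB): F_i = 10^(NF_i/10), G_i = 10^(G_i,dB/10)
  Stage 1: F_1 = 10^(1.50/10) = 1.413, G_1 = 10^(18.1/10) = 64.57
  Stage 2: F_2 = 10^(8.56/10) = 7.178, G_2 = 10^(−6.41/10) = 0.2286
  Stage 3: F_3 = 10^(6.15/10) = 4.121, G_3 = 10^(−6.15/10) = 0.2427
Friis cascade:
  F = 1.413 + (7.178 − 1)/64.57 + (4.121 − 1)/14.76 = 1.720
NF = 10 log₁₀(1.720) = 2.35 dB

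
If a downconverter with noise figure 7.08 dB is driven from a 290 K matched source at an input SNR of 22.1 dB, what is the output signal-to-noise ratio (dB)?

By definition F = SNR_in/SNR_out, so in dB: SNR_out = SNR_in − NF
SNR_out = 22.1 − 7.08 = 15.02 dB

15.02 dB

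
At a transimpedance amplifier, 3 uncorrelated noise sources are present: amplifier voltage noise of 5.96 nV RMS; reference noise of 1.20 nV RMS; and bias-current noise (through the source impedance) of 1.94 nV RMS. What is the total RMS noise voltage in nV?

6.38 nV

Uncorrelated sources add in power (mean-square): V_tot = √(ΣV_i²)
V_tot = √[(5.96×10⁻⁹)² + (1.20×10⁻⁹)² + (1.94×10⁻⁹)²] = 6.38×10⁻⁹ V = 6.38 nV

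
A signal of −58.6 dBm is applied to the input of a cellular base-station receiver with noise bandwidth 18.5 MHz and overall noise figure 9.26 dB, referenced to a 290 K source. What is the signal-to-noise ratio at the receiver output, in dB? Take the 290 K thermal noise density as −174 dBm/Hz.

33.5 dB

Noise floor: N = −174 + 10 log₁₀(B) + NF
10 log₁₀(1.85×10⁷) = 72.67 dB
N = −174 + 72.67 + 9.26 = −92.07 dBm
SNR = P_sig − N = −58.6 − (−92.07) = 33.47 dB → 33.5 dB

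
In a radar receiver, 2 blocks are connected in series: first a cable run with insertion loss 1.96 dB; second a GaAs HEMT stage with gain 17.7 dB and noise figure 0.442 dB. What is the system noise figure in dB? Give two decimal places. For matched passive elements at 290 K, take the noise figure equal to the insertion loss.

Convert to linear (a loss of L dB is a gain of −L dB): F_i = 10^(NF_i/10), G_i = 10^(G_i,dB/10)
  Stage 1: F_1 = 10^(1.96/10) = 1.570, G_1 = 10^(−1.96/10) = 0.6368
  Stage 2: F_2 = 10^(0.442/10) = 1.107, G_2 = 10^(17.7/10) = 58.88
Friis cascade:
  F = 1.570 + (1.107 − 1)/0.6368 = 1.739
NF = 10 log₁₀(1.739) = 2.40 dB

2.40 dB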